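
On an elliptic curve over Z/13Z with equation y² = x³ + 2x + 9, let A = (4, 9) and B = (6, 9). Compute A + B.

(4, 9) + (6, 9). λ = (9 - 9)/(6 - 4) ≡ 0/2 mod 13. 2⁻¹ ≡ 7 (mod 13), so λ ≡ 0.
  x = λ² - 4 - 6 = 0 - 10 ≡ 3; y = λ·(4 - 3) - 9 ≡ 4. → (3, 4)

(3, 4)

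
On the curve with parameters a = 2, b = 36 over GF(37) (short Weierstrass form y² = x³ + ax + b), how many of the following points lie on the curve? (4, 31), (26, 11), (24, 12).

(4, 31): 31² ≡ 36, rhs ≡ 34 → off.
(26, 11): 11² ≡ 10, rhs ≡ 15 → off.
(24, 12): 12² ≡ 33, rhs ≡ 33 → on.

1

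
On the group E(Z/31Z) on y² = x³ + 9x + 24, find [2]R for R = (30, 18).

tangent at (30, 18): λ = (3·30² + 9)/(2·18) ≡ 12/5. 5⁻¹ ≡ 25 (mod 31) since 5·25 = 125 ≡ 1, so λ ≡ 12·25 ≡ 21.
  x = λ² - 30 - 30 = 441 - 60 ≡ 9; y = λ·(30 - 9) - 18 ≡ 20. → (9, 20)

(9, 20)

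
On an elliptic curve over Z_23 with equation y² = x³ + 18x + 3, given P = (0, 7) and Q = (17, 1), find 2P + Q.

(2, 22)

First 2P:
Repeated addition: build up to 2P.
2P: tangent at (0, 7): λ = (3·0² + 18)/(2·7) ≡ 18/14. 14⁻¹ ≡ 5 (mod 23), so λ ≡ 18·5 ≡ 21.
  x = λ² - 0 - 0 = 441 - 0 ≡ 4; y = λ·(0 - 4) - 7 ≡ 1. → (4, 1)
2P = (4, 1).
Finally 2P + Q:
(4, 1) + (17, 1). λ = (1 - 1)/(17 - 4) ≡ 0/13 mod 23. 13⁻¹ ≡ 16 (mod 23) since 13·16 = 208 ≡ 1, so λ ≡ 0.
  x = λ² - 4 - 17 = 0 - 21 ≡ 2; y = λ·(4 - 2) - 1 ≡ 22. → (2, 22)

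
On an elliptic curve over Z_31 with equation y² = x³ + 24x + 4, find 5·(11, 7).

Write G = (11, 7).
Double-and-add on 5 = (101)₂. Start with G = (11, 7) for the leading 1-bit.
double: tangent at (11, 7): λ = (3·11² + 24)/(2·7) ≡ 15/14. 14⁻¹ ≡ 20 (mod 31) since 14·20 = 280 ≡ 1, so λ ≡ 15·20 ≡ 21.
  x = λ² - 11 - 11 = 441 - 22 ≡ 16; y = λ·(11 - 16) - 7 ≡ 12. → (16, 12)
double: tangent at (16, 12): λ = (3·16² + 24)/(2·12) ≡ 17/24. 24⁻¹ ≡ 22 (mod 31), so λ ≡ 17·22 ≡ 2.
  x = λ² - 16 - 16 = 4 - 32 ≡ 3; y = λ·(16 - 3) - 12 ≡ 14. → (3, 14)
add G: (3, 14) + (11, 7). λ = (7 - 14)/(11 - 3) ≡ 24/8 mod 31. 8⁻¹ ≡ 4 (mod 31), so λ ≡ 3.
  x = λ² - 3 - 11 = 9 - 14 ≡ 26; y = λ·(3 - 26) - 14 ≡ 10. → (26, 10)

(26, 10)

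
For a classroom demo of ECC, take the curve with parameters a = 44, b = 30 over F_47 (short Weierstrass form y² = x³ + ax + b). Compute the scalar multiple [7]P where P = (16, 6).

Double-and-add on 7 = (111)₂. Start with P = (16, 6) for the leading 1-bit.
double: tangent at (16, 6): λ = (3·16² + 44)/(2·6) ≡ 13/12. 12⁻¹ ≡ 4 (mod 47), so λ ≡ 13·4 ≡ 5.
  x = λ² - 16 - 16 = 25 - 32 ≡ 40; y = λ·(16 - 40) - 6 ≡ 15. → (40, 15)
add P: (40, 15) + (16, 6). λ = (6 - 15)/(16 - 40) ≡ 38/23 mod 47. 23⁻¹ ≡ 45 (mod 47) since 23·45 = 1035 ≡ 1, so λ ≡ 18.
  x = λ² - 40 - 16 = 324 - 56 ≡ 33; y = λ·(40 - 33) - 15 ≡ 17. → (33, 17)
double: tangent at (33, 17): λ = (3·33² + 44)/(2·17) ≡ 21/34. 34⁻¹ ≡ 18 (mod 47) since 34·18 = 612 ≡ 1, so λ ≡ 21·18 ≡ 2.
  x = λ² - 33 - 33 = 4 - 66 ≡ 32; y = λ·(33 - 32) - 17 ≡ 32. → (32, 32)
add P: (32, 32) + (16, 6). λ = (6 - 32)/(16 - 32) ≡ 21/31 mod 47. 31⁻¹ ≡ 44 (mod 47) since 31·44 = 1364 ≡ 1, so λ ≡ 31.
  x = λ² - 32 - 16 = 961 - 48 ≡ 20; y = λ·(32 - 20) - 32 ≡ 11. → (20, 11)

(20, 11)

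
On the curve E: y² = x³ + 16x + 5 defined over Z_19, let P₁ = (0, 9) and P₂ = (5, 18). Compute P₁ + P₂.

(0, 9) + (5, 18). λ = (18 - 9)/(5 - 0) ≡ 9/5 mod 19. 5⁻¹ ≡ 4 (mod 19) since 5·4 = 20 ≡ 1, so λ ≡ 17.
  x = λ² - 0 - 5 = 289 - 5 ≡ 18; y = λ·(0 - 18) - 9 ≡ 8. → (18, 8)

(18, 8)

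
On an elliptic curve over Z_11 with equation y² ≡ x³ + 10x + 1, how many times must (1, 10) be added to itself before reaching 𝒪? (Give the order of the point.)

10

2P: tangent at (1, 10): λ = (3·1² + 10)/(2·10) ≡ 2/9. 9⁻¹ ≡ 5 (mod 11) since 9·5 = 45 ≡ 1, so λ ≡ 2·5 ≡ 10.
  x = λ² - 1 - 1 = 100 - 2 ≡ 10; y = λ·(1 - 10) - 10 ≡ 10. → (10, 10)
3P: (10, 10) + (1, 10). λ = (10 - 10)/(1 - 10) ≡ 0/2 mod 11. 2⁻¹ ≡ 6 (mod 11), so λ ≡ 0.
  x = λ² - 10 - 1 = 0 - 11 ≡ 0; y = λ·(10 - 0) - 10 ≡ 1. → (0, 1)
4P: (0, 1) + (1, 10). λ = (10 - 1)/(1 - 0) ≡ 9/1 mod 11. 1⁻¹ ≡ 1 (mod 11) since 1·1 = 1 ≡ 1, so λ ≡ 9.
  x = λ² - 0 - 1 = 81 - 1 ≡ 3; y = λ·(0 - 3) - 1 ≡ 5. → (3, 5)
5P: (3, 5) + (1, 10). λ = (10 - 5)/(1 - 3) ≡ 5/9 mod 11. 9⁻¹ ≡ 5 (mod 11), so λ ≡ 3.
  x = λ² - 3 - 1 = 9 - 4 ≡ 5; y = λ·(3 - 5) - 5 ≡ 0. → (5, 0)
6P: (5, 0) + (1, 10). λ = (10 - 0)/(1 - 5) ≡ 10/7 mod 11. 7⁻¹ ≡ 8 (mod 11) since 7·8 = 56 ≡ 1, so λ ≡ 3.
  x = λ² - 5 - 1 = 9 - 6 ≡ 3; y = λ·(5 - 3) - 0 ≡ 6. → (3, 6)
7P: (3, 6) + (1, 10). λ = (10 - 6)/(1 - 3) ≡ 4/9 mod 11. 9⁻¹ ≡ 5 (mod 11), so λ ≡ 9.
  x = λ² - 3 - 1 = 81 - 4 ≡ 0; y = λ·(3 - 0) - 6 ≡ 10. → (0, 10)
8P: (0, 10) + (1, 10). λ = (10 - 10)/(1 - 0) ≡ 0/1 mod 11. 1⁻¹ ≡ 1 (mod 11) since 1·1 = 1 ≡ 1, so λ ≡ 0.
  x = λ² - 0 - 1 = 0 - 1 ≡ 10; y = λ·(0 - 10) - 10 ≡ 1. → (10, 1)
9P: (10, 1) + (1, 10). λ = (10 - 1)/(1 - 10) ≡ 9/2 mod 11. 2⁻¹ ≡ 6 (mod 11), so λ ≡ 10.
  x = λ² - 10 - 1 = 100 - 11 ≡ 1; y = λ·(10 - 1) - 1 ≡ 1. → (1, 1)
10P: (1, 1) + (1, 10): same x and y₁ ≡ -y₂, so the sum is 𝒪.
10P = 𝒪, so the order is 10.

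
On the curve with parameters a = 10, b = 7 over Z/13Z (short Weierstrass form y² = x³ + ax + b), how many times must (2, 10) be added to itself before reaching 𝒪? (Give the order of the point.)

7

2P: tangent at (2, 10): λ = (3·2² + 10)/(2·10) ≡ 9/7. 7⁻¹ ≡ 2 (mod 13) since 7·2 = 14 ≡ 1, so λ ≡ 9·2 ≡ 5.
  x = λ² - 2 - 2 = 25 - 4 ≡ 8; y = λ·(2 - 8) - 10 ≡ 12. → (8, 12)
3P: (8, 12) + (2, 10). λ = (10 - 12)/(2 - 8) ≡ 11/7 mod 13. 7⁻¹ ≡ 2 (mod 13) since 7·2 = 14 ≡ 1, so λ ≡ 9.
  x = λ² - 8 - 2 = 81 - 10 ≡ 6; y = λ·(8 - 6) - 12 ≡ 6. → (6, 6)
4P: (6, 6) + (2, 10). λ = (10 - 6)/(2 - 6) ≡ 4/9 mod 13. 9⁻¹ ≡ 3 (mod 13), so λ ≡ 12.
  x = λ² - 6 - 2 = 144 - 8 ≡ 6; y = λ·(6 - 6) - 6 ≡ 7. → (6, 7)
5P: (6, 7) + (2, 10). λ = (10 - 7)/(2 - 6) ≡ 3/9 mod 13. 9⁻¹ ≡ 3 (mod 13) since 9·3 = 27 ≡ 1, so λ ≡ 9.
  x = λ² - 6 - 2 = 81 - 8 ≡ 8; y = λ·(6 - 8) - 7 ≡ 1. → (8, 1)
6P: (8, 1) + (2, 10). λ = (10 - 1)/(2 - 8) ≡ 9/7 mod 13. 7⁻¹ ≡ 2 (mod 13), so λ ≡ 5.
  x = λ² - 8 - 2 = 25 - 10 ≡ 2; y = λ·(8 - 2) - 1 ≡ 3. → (2, 3)
7P: (2, 3) + (2, 10): same x and y₁ ≡ -y₂, so the sum is 𝒪.
7P = 𝒪, so the order is 7.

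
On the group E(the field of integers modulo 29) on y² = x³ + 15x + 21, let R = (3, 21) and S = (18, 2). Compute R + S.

(2, 28)

(3, 21) + (18, 2). λ = (2 - 21)/(18 - 3) ≡ 10/15 mod 29. 15⁻¹ ≡ 2 (mod 29) since 15·2 = 30 ≡ 1, so λ ≡ 20.
  x = λ² - 3 - 18 = 400 - 21 ≡ 2; y = λ·(3 - 2) - 21 ≡ 28. → (2, 28)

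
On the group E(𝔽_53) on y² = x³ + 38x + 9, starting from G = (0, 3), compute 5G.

Double-and-add on 5 = (101)₂. Start with G = (0, 3) for the leading 1-bit.
double: tangent at (0, 3): λ = (3·0² + 38)/(2·3) ≡ 38/6. 6⁻¹ ≡ 9 (mod 53) since 6·9 = 54 ≡ 1, so λ ≡ 38·9 ≡ 24.
  x = λ² - 0 - 0 = 576 - 0 ≡ 46; y = λ·(0 - 46) - 3 ≡ 6. → (46, 6)
double: tangent at (46, 6): λ = (3·46² + 38)/(2·6) ≡ 26/12. 12⁻¹ ≡ 31 (mod 53) since 12·31 = 372 ≡ 1, so λ ≡ 26·31 ≡ 11.
  x = λ² - 46 - 46 = 121 - 92 ≡ 29; y = λ·(46 - 29) - 6 ≡ 22. → (29, 22)
add G: (29, 22) + (0, 3). λ = (3 - 22)/(0 - 29) ≡ 34/24 mod 53. 24⁻¹ ≡ 42 (mod 53), so λ ≡ 50.
  x = λ² - 29 - 0 = 2500 - 29 ≡ 33; y = λ·(29 - 33) - 22 ≡ 43. → (33, 43)

(33, 43)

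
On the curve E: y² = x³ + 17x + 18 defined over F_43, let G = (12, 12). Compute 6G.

Double-and-add on 6 = (110)₂. Start with G = (12, 12) for the leading 1-bit.
double: tangent at (12, 12): λ = (3·12² + 17)/(2·12) ≡ 19/24. 24⁻¹ ≡ 9 (mod 43), so λ ≡ 19·9 ≡ 42.
  x = λ² - 12 - 12 = 1764 - 24 ≡ 20; y = λ·(12 - 20) - 12 ≡ 39. → (20, 39)
add G: (20, 39) + (12, 12). λ = (12 - 39)/(12 - 20) ≡ 16/35 mod 43. 35⁻¹ ≡ 16 (mod 43) since 35·16 = 560 ≡ 1, so λ ≡ 41.
  x = λ² - 20 - 12 = 1681 - 32 ≡ 15; y = λ·(20 - 15) - 39 ≡ 37. → (15, 37)
double: tangent at (15, 37): λ = (3·15² + 17)/(2·37) ≡ 4/31. 31⁻¹ ≡ 25 (mod 43) since 31·25 = 775 ≡ 1, so λ ≡ 4·25 ≡ 14.
  x = λ² - 15 - 15 = 196 - 30 ≡ 37; y = λ·(15 - 37) - 37 ≡ 42. → (37, 42)

(37, 42)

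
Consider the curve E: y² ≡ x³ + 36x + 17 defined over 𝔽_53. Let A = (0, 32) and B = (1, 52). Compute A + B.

(28, 44)

(0, 32) + (1, 52). λ = (52 - 32)/(1 - 0) ≡ 20/1 mod 53. 1⁻¹ ≡ 1 (mod 53) since 1·1 = 1 ≡ 1, so λ ≡ 20.
  x = λ² - 0 - 1 = 400 - 1 ≡ 28; y = λ·(0 - 28) - 32 ≡ 44. → (28, 44)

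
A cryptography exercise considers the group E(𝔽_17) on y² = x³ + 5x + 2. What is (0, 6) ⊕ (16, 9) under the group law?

(0, 6) + (16, 9). λ = (9 - 6)/(16 - 0) ≡ 3/16 mod 17. 16⁻¹ ≡ 16 (mod 17) since 16·16 = 256 ≡ 1, so λ ≡ 14.
  x = λ² - 0 - 16 = 196 - 16 ≡ 10; y = λ·(0 - 10) - 6 ≡ 7. → (10, 7)

(10, 7)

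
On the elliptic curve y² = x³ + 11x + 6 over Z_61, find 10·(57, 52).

Write Q = (57, 52).
Double-and-add on 10 = (1010)₂. Start with Q = (57, 52) for the leading 1-bit.
double: tangent at (57, 52): λ = (3·57² + 11)/(2·52) ≡ 59/43. 43⁻¹ ≡ 44 (mod 61) since 43·44 = 1892 ≡ 1, so λ ≡ 59·44 ≡ 34.
  x = λ² - 57 - 57 = 1156 - 114 ≡ 5; y = λ·(57 - 5) - 52 ≡ 8. → (5, 8)
double: tangent at (5, 8): λ = (3·5² + 11)/(2·8) ≡ 25/16. 16⁻¹ ≡ 42 (mod 61) since 16·42 = 672 ≡ 1, so λ ≡ 25·42 ≡ 13.
  x = λ² - 5 - 5 = 169 - 10 ≡ 37; y = λ·(5 - 37) - 8 ≡ 3. → (37, 3)
add Q: (37, 3) + (57, 52). λ = (52 - 3)/(57 - 37) ≡ 49/20 mod 61. 20⁻¹ ≡ 58 (mod 61) since 20·58 = 1160 ≡ 1, so λ ≡ 36.
  x = λ² - 37 - 57 = 1296 - 94 ≡ 43; y = λ·(37 - 43) - 3 ≡ 25. → (43, 25)
double: tangent at (43, 25): λ = (3·43² + 11)/(2·25) ≡ 7/50. 50⁻¹ ≡ 11 (mod 61), so λ ≡ 7·11 ≡ 16.
  x = λ² - 43 - 43 = 256 - 86 ≡ 48; y = λ·(43 - 48) - 25 ≡ 17. → (48, 17)

(48, 17)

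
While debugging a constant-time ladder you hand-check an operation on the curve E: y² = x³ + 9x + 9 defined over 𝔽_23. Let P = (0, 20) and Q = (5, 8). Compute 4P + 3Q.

First 4P:
Double-and-add on 4 = (100)₂. Start with P = (0, 20) for the leading 1-bit.
double: tangent at (0, 20): λ = (3·0² + 9)/(2·20) ≡ 9/17. 17⁻¹ ≡ 19 (mod 23) since 17·19 = 323 ≡ 1, so λ ≡ 9·19 ≡ 10.
  x = λ² - 0 - 0 = 100 - 0 ≡ 8; y = λ·(0 - 8) - 20 ≡ 15. → (8, 15)
double: tangent at (8, 15): λ = (3·8² + 9)/(2·15) ≡ 17/7. 7⁻¹ ≡ 10 (mod 23) since 7·10 = 70 ≡ 1, so λ ≡ 17·10 ≡ 9.
  x = λ² - 8 - 8 = 81 - 16 ≡ 19; y = λ·(8 - 19) - 15 ≡ 1. → (19, 1)
4P = (19, 1).
Next 3Q:
Repeated addition: build up to 3Q.
2Q: tangent at (5, 8): λ = (3·5² + 9)/(2·8) ≡ 15/16. 16⁻¹ ≡ 13 (mod 23), so λ ≡ 15·13 ≡ 11.
  x = λ² - 5 - 5 = 121 - 10 ≡ 19; y = λ·(5 - 19) - 8 ≡ 22. → (19, 22)
3Q: (19, 22) + (5, 8). λ = (8 - 22)/(5 - 19) ≡ 9/9 mod 23. 9⁻¹ ≡ 18 (mod 23), so λ ≡ 1.
  x = λ² - 19 - 5 = 1 - 24 ≡ 0; y = λ·(19 - 0) - 22 ≡ 20. → (0, 20)
3Q = (0, 20).
Finally 4P + 3Q:
(19, 1) + (0, 20). λ = (20 - 1)/(0 - 19) ≡ 19/4 mod 23. 4⁻¹ ≡ 6 (mod 23), so λ ≡ 22.
  x = λ² - 19 - 0 = 484 - 19 ≡ 5; y = λ·(19 - 5) - 1 ≡ 8. → (5, 8)

(5, 8)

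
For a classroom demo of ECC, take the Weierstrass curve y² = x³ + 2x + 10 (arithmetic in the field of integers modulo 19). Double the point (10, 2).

(4, 14)

tangent at (10, 2): λ = (3·10² + 2)/(2·2) ≡ 17/4. 4⁻¹ ≡ 5 (mod 19) since 4·5 = 20 ≡ 1, so λ ≡ 17·5 ≡ 9.
  x = λ² - 10 - 10 = 81 - 20 ≡ 4; y = λ·(10 - 4) - 2 ≡ 14. → (4, 14)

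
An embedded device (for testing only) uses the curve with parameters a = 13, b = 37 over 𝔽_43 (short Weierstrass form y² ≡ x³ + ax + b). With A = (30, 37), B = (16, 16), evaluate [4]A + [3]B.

First 4A:
Double-and-add on 4 = (100)₂. Start with A = (30, 37) for the leading 1-bit.
double: tangent at (30, 37): λ = (3·30² + 13)/(2·37) ≡ 4/31. 31⁻¹ ≡ 25 (mod 43), so λ ≡ 4·25 ≡ 14.
  x = λ² - 30 - 30 = 196 - 60 ≡ 7; y = λ·(30 - 7) - 37 ≡ 27. → (7, 27)
double: tangent at (7, 27): λ = (3·7² + 13)/(2·27) ≡ 31/11. 11⁻¹ ≡ 4 (mod 43), so λ ≡ 31·4 ≡ 38.
  x = λ² - 7 - 7 = 1444 - 14 ≡ 11; y = λ·(7 - 11) - 27 ≡ 36. → (11, 36)
4A = (11, 36).
Next 3B:
Repeated addition: build up to 3B.
2B: tangent at (16, 16): λ = (3·16² + 13)/(2·16) ≡ 7/32. 32⁻¹ ≡ 39 (mod 43) since 32·39 = 1248 ≡ 1, so λ ≡ 7·39 ≡ 15.
  x = λ² - 16 - 16 = 225 - 32 ≡ 21; y = λ·(16 - 21) - 16 ≡ 38. → (21, 38)
3B: (21, 38) + (16, 16). λ = (16 - 38)/(16 - 21) ≡ 21/38 mod 43. 38⁻¹ ≡ 17 (mod 43), so λ ≡ 13.
  x = λ² - 21 - 16 = 169 - 37 ≡ 3; y = λ·(21 - 3) - 38 ≡ 24. → (3, 24)
3B = (3, 24).
Finally 4A + 3B:
(11, 36) + (3, 24). λ = (24 - 36)/(3 - 11) ≡ 31/35 mod 43. 35⁻¹ ≡ 16 (mod 43), so λ ≡ 23.
  x = λ² - 11 - 3 = 529 - 14 ≡ 42; y = λ·(11 - 42) - 36 ≡ 25. → (42, 25)

(42, 25)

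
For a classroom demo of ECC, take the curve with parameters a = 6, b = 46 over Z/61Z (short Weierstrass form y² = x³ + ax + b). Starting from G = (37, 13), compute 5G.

Double-and-add on 5 = (101)₂. Start with G = (37, 13) for the leading 1-bit.
double: tangent at (37, 13): λ = (3·37² + 6)/(2·13) ≡ 26/26. 26⁻¹ ≡ 54 (mod 61) since 26·54 = 1404 ≡ 1, so λ ≡ 26·54 ≡ 1.
  x = λ² - 37 - 37 = 1 - 74 ≡ 49; y = λ·(37 - 49) - 13 ≡ 36. → (49, 36)
double: tangent at (49, 36): λ = (3·49² + 6)/(2·36) ≡ 11/11. 11⁻¹ ≡ 50 (mod 61) since 11·50 = 550 ≡ 1, so λ ≡ 11·50 ≡ 1.
  x = λ² - 49 - 49 = 1 - 98 ≡ 25; y = λ·(49 - 25) - 36 ≡ 49. → (25, 49)
add G: (25, 49) + (37, 13). λ = (13 - 49)/(37 - 25) ≡ 25/12 mod 61. 12⁻¹ ≡ 56 (mod 61), so λ ≡ 58.
  x = λ² - 25 - 37 = 3364 - 62 ≡ 8; y = λ·(25 - 8) - 49 ≡ 22. → (8, 22)

(8, 22)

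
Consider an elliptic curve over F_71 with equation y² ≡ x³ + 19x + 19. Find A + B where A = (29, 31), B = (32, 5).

(29, 31) + (32, 5). λ = (5 - 31)/(32 - 29) ≡ 45/3 mod 71. 3⁻¹ ≡ 24 (mod 71) since 3·24 = 72 ≡ 1, so λ ≡ 15.
  x = λ² - 29 - 32 = 225 - 61 ≡ 22; y = λ·(29 - 22) - 31 ≡ 3. → (22, 3)

(22, 3)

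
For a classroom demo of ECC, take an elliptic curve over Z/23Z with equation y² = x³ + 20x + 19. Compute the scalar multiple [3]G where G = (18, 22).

Repeated addition: build up to 3G.
2G: tangent at (18, 22): λ = (3·18² + 20)/(2·22) ≡ 3/21. 21⁻¹ ≡ 11 (mod 23) since 21·11 = 231 ≡ 1, so λ ≡ 3·11 ≡ 10.
  x = λ² - 18 - 18 = 100 - 36 ≡ 18; y = λ·(18 - 18) - 22 ≡ 1. → (18, 1)
3G: (18, 1) + (18, 22): same x and y₁ ≡ -y₂, so the sum is O.

O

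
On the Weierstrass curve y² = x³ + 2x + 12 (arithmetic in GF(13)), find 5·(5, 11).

(0, 8)

Write P = (5, 11).
Repeated addition: build up to 5P.
2P: tangent at (5, 11): λ = (3·5² + 2)/(2·11) ≡ 12/9. 9⁻¹ ≡ 3 (mod 13), so λ ≡ 12·3 ≡ 10.
  x = λ² - 5 - 5 = 100 - 10 ≡ 12; y = λ·(5 - 12) - 11 ≡ 10. → (12, 10)
3P: (12, 10) + (5, 11). λ = (11 - 10)/(5 - 12) ≡ 1/6 mod 13. 6⁻¹ ≡ 11 (mod 13), so λ ≡ 11.
  x = λ² - 12 - 5 = 121 - 17 ≡ 0; y = λ·(12 - 0) - 10 ≡ 5. → (0, 5)
4P: (0, 5) + (5, 11). λ = (11 - 5)/(5 - 0) ≡ 6/5 mod 13. 5⁻¹ ≡ 8 (mod 13) since 5·8 = 40 ≡ 1, so λ ≡ 9.
  x = λ² - 0 - 5 = 81 - 5 ≡ 11; y = λ·(0 - 11) - 5 ≡ 0. → (11, 0)
5P: (11, 0) + (5, 11). λ = (11 - 0)/(5 - 11) ≡ 11/7 mod 13. 7⁻¹ ≡ 2 (mod 13), so λ ≡ 9.
  x = λ² - 11 - 5 = 81 - 16 ≡ 0; y = λ·(11 - 0) - 0 ≡ 8. → (0, 8)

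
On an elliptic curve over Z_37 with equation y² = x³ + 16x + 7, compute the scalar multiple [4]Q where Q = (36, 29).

Double-and-add on 4 = (100)₂. Start with Q = (36, 29) for the leading 1-bit.
double: tangent at (36, 29): λ = (3·36² + 16)/(2·29) ≡ 19/21. 21⁻¹ ≡ 30 (mod 37) since 21·30 = 630 ≡ 1, so λ ≡ 19·30 ≡ 15.
  x = λ² - 36 - 36 = 225 - 72 ≡ 5; y = λ·(36 - 5) - 29 ≡ 29. → (5, 29)
double: tangent at (5, 29): λ = (3·5² + 16)/(2·29) ≡ 17/21. 21⁻¹ ≡ 30 (mod 37), so λ ≡ 17·30 ≡ 29.
  x = λ² - 5 - 5 = 841 - 10 ≡ 17; y = λ·(5 - 17) - 29 ≡ 30. → (17, 30)

(17, 30)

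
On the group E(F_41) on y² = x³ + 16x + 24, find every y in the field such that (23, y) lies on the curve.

x³ + 16x + 24 = 12559 ≡ 13 (mod 41).
13 is a non-residue mod 41; no y exists.

none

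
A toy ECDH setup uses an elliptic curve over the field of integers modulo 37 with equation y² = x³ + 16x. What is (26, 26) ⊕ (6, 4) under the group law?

(31, 24)

(26, 26) + (6, 4). λ = (4 - 26)/(6 - 26) ≡ 15/17 mod 37. 17⁻¹ ≡ 24 (mod 37), so λ ≡ 27.
  x = λ² - 26 - 6 = 729 - 32 ≡ 31; y = λ·(26 - 31) - 26 ≡ 24. → (31, 24)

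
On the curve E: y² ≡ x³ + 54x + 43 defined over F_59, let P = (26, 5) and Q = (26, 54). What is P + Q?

O

The two points share x = 26 and their y-coordinates satisfy 5 + 54 ≡ 0 (mod 59), so they are inverses. Their sum is 𝒪.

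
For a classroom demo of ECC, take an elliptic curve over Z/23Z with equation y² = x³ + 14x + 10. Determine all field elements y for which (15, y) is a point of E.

none

x³ + 14x + 10 = 3595 ≡ 7 (mod 23).
7 is a non-residue mod 23; no y exists.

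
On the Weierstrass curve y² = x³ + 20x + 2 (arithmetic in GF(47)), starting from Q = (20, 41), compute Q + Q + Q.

(28, 46)

Repeated addition: build up to 3Q.
2Q: tangent at (20, 41): λ = (3·20² + 20)/(2·41) ≡ 45/35. 35⁻¹ ≡ 43 (mod 47), so λ ≡ 45·43 ≡ 8.
  x = λ² - 20 - 20 = 64 - 40 ≡ 24; y = λ·(20 - 24) - 41 ≡ 21. → (24, 21)
3Q: (24, 21) + (20, 41). λ = (41 - 21)/(20 - 24) ≡ 20/43 mod 47. 43⁻¹ ≡ 35 (mod 47) since 43·35 = 1505 ≡ 1, so λ ≡ 42.
  x = λ² - 24 - 20 = 1764 - 44 ≡ 28; y = λ·(24 - 28) - 21 ≡ 46. → (28, 46)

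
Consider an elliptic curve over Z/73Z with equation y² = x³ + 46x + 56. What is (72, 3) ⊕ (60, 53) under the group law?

(72, 3) + (60, 53). λ = (53 - 3)/(60 - 72) ≡ 50/61 mod 73. 61⁻¹ ≡ 6 (mod 73), so λ ≡ 8.
  x = λ² - 72 - 60 = 64 - 132 ≡ 5; y = λ·(72 - 5) - 3 ≡ 22. → (5, 22)

(5, 22)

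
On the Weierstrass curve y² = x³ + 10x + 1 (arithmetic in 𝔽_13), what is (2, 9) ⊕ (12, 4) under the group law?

(2, 9) + (12, 4). λ = (4 - 9)/(12 - 2) ≡ 8/10 mod 13. 10⁻¹ ≡ 4 (mod 13) since 10·4 = 40 ≡ 1, so λ ≡ 6.
  x = λ² - 2 - 12 = 36 - 14 ≡ 9; y = λ·(2 - 9) - 9 ≡ 1. → (9, 1)

(9, 1)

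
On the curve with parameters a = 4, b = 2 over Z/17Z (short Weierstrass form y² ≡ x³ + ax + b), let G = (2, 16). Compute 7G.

Repeated addition: build up to 7G.
2G: tangent at (2, 16): λ = (3·2² + 4)/(2·16) ≡ 16/15. 15⁻¹ ≡ 8 (mod 17) since 15·8 = 120 ≡ 1, so λ ≡ 16·8 ≡ 9.
  x = λ² - 2 - 2 = 81 - 4 ≡ 9; y = λ·(2 - 9) - 16 ≡ 6. → (9, 6)
3G: (9, 6) + (2, 16). λ = (16 - 6)/(2 - 9) ≡ 10/10 mod 17. 10⁻¹ ≡ 12 (mod 17), so λ ≡ 1.
  x = λ² - 9 - 2 = 1 - 11 ≡ 7; y = λ·(9 - 7) - 6 ≡ 13. → (7, 13)
4G: (7, 13) + (2, 16). λ = (16 - 13)/(2 - 7) ≡ 3/12 mod 17. 12⁻¹ ≡ 10 (mod 17) since 12·10 = 120 ≡ 1, so λ ≡ 13.
  x = λ² - 7 - 2 = 169 - 9 ≡ 7; y = λ·(7 - 7) - 13 ≡ 4. → (7, 4)
5G: (7, 4) + (2, 16). λ = (16 - 4)/(2 - 7) ≡ 12/12 mod 17. 12⁻¹ ≡ 10 (mod 17) since 12·10 = 120 ≡ 1, so λ ≡ 1.
  x = λ² - 7 - 2 = 1 - 9 ≡ 9; y = λ·(7 - 9) - 4 ≡ 11. → (9, 11)
6G: (9, 11) + (2, 16). λ = (16 - 11)/(2 - 9) ≡ 5/10 mod 17. 10⁻¹ ≡ 12 (mod 17), so λ ≡ 9.
  x = λ² - 9 - 2 = 81 - 11 ≡ 2; y = λ·(9 - 2) - 11 ≡ 1. → (2, 1)
7G: (2, 1) + (2, 16): same x and y₁ ≡ -y₂, so the sum is ∞.

O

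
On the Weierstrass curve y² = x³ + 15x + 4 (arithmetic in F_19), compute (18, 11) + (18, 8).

O

The two points share x = 18 and their y-coordinates satisfy 11 + 8 ≡ 0 (mod 19), so they are inverses. Their sum is O.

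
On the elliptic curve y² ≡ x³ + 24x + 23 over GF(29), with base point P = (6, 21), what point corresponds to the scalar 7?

Repeated addition: build up to 7P.
2P: tangent at (6, 21): λ = (3·6² + 24)/(2·21) ≡ 16/13. 13⁻¹ ≡ 9 (mod 29) since 13·9 = 117 ≡ 1, so λ ≡ 16·9 ≡ 28.
  x = λ² - 6 - 6 = 784 - 12 ≡ 18; y = λ·(6 - 18) - 21 ≡ 20. → (18, 20)
3P: (18, 20) + (6, 21). λ = (21 - 20)/(6 - 18) ≡ 1/17 mod 29. 17⁻¹ ≡ 12 (mod 29) since 17·12 = 204 ≡ 1, so λ ≡ 12.
  x = λ² - 18 - 6 = 144 - 24 ≡ 4; y = λ·(18 - 4) - 20 ≡ 3. → (4, 3)
4P: (4, 3) + (6, 21). λ = (21 - 3)/(6 - 4) ≡ 18/2 mod 29. 2⁻¹ ≡ 15 (mod 29), so λ ≡ 9.
  x = λ² - 4 - 6 = 81 - 10 ≡ 13; y = λ·(4 - 13) - 3 ≡ 3. → (13, 3)
5P: (13, 3) + (6, 21). λ = (21 - 3)/(6 - 13) ≡ 18/22 mod 29. 22⁻¹ ≡ 4 (mod 29), so λ ≡ 14.
  x = λ² - 13 - 6 = 196 - 19 ≡ 3; y = λ·(13 - 3) - 3 ≡ 21. → (3, 21)
6P: (3, 21) + (6, 21). λ = (21 - 21)/(6 - 3) ≡ 0/3 mod 29. 3⁻¹ ≡ 10 (mod 29) since 3·10 = 30 ≡ 1, so λ ≡ 0.
  x = λ² - 3 - 6 = 0 - 9 ≡ 20; y = λ·(3 - 20) - 21 ≡ 8. → (20, 8)
7P: (20, 8) + (6, 21). λ = (21 - 8)/(6 - 20) ≡ 13/15 mod 29. 15⁻¹ ≡ 2 (mod 29) since 15·2 = 30 ≡ 1, so λ ≡ 26.
  x = λ² - 20 - 6 = 676 - 26 ≡ 12; y = λ·(20 - 12) - 8 ≡ 26. → (12, 26)

(12, 26)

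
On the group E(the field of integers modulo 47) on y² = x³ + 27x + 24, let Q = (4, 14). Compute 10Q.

(10, 42)

Double-and-add on 10 = (1010)₂. Start with Q = (4, 14) for the leading 1-bit.
double: tangent at (4, 14): λ = (3·4² + 27)/(2·14) ≡ 28/28. 28⁻¹ ≡ 42 (mod 47) since 28·42 = 1176 ≡ 1, so λ ≡ 28·42 ≡ 1.
  x = λ² - 4 - 4 = 1 - 8 ≡ 40; y = λ·(4 - 40) - 14 ≡ 44. → (40, 44)
double: tangent at (40, 44): λ = (3·40² + 27)/(2·44) ≡ 33/41. 41⁻¹ ≡ 39 (mod 47), so λ ≡ 33·39 ≡ 18.
  x = λ² - 40 - 40 = 324 - 80 ≡ 9; y = λ·(40 - 9) - 44 ≡ 44. → (9, 44)
add Q: (9, 44) + (4, 14). λ = (14 - 44)/(4 - 9) ≡ 17/42 mod 47. 42⁻¹ ≡ 28 (mod 47), so λ ≡ 6.
  x = λ² - 9 - 4 = 36 - 13 ≡ 23; y = λ·(9 - 23) - 44 ≡ 13. → (23, 13)
double: tangent at (23, 13): λ = (3·23² + 27)/(2·13) ≡ 16/26. 26⁻¹ ≡ 38 (mod 47), so λ ≡ 16·38 ≡ 44.
  x = λ² - 23 - 23 = 1936 - 46 ≡ 10; y = λ·(23 - 10) - 13 ≡ 42. → (10, 42)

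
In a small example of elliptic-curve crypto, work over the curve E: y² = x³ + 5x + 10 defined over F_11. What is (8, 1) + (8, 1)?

(9, 5)

tangent at (8, 1): λ = (3·8² + 5)/(2·1) ≡ 10/2. 2⁻¹ ≡ 6 (mod 11), so λ ≡ 10·6 ≡ 5.
  x = λ² - 8 - 8 = 25 - 16 ≡ 9; y = λ·(8 - 9) - 1 ≡ 5. → (9, 5)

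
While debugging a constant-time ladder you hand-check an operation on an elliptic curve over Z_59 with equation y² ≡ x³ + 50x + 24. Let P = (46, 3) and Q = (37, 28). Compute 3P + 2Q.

(40, 11)

First 3P:
Repeated addition: build up to 3P.
2P: tangent at (46, 3): λ = (3·46² + 50)/(2·3) ≡ 26/6. 6⁻¹ ≡ 10 (mod 59) since 6·10 = 60 ≡ 1, so λ ≡ 26·10 ≡ 24.
  x = λ² - 46 - 46 = 576 - 92 ≡ 12; y = λ·(46 - 12) - 3 ≡ 46. → (12, 46)
3P: (12, 46) + (46, 3). λ = (3 - 46)/(46 - 12) ≡ 16/34 mod 59. 34⁻¹ ≡ 33 (mod 59) since 34·33 = 1122 ≡ 1, so λ ≡ 56.
  x = λ² - 12 - 46 = 3136 - 58 ≡ 10; y = λ·(12 - 10) - 46 ≡ 7. → (10, 7)
3P = (10, 7).
Next 2Q:
Repeated addition: build up to 2Q.
2Q: tangent at (37, 28): λ = (3·37² + 50)/(2·28) ≡ 27/56. 56⁻¹ ≡ 39 (mod 59), so λ ≡ 27·39 ≡ 50.
  x = λ² - 37 - 37 = 2500 - 74 ≡ 7; y = λ·(37 - 7) - 28 ≡ 56. → (7, 56)
2Q = (7, 56).
Finally 3P + 2Q:
(10, 7) + (7, 56). λ = (56 - 7)/(7 - 10) ≡ 49/56 mod 59. 56⁻¹ ≡ 39 (mod 59), so λ ≡ 23.
  x = λ² - 10 - 7 = 529 - 17 ≡ 40; y = λ·(10 - 40) - 7 ≡ 11. → (40, 11)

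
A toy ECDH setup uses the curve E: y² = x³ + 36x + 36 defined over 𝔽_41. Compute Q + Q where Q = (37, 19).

(13, 6)

tangent at (37, 19): λ = (3·37² + 36)/(2·19) ≡ 2/38. 38⁻¹ ≡ 27 (mod 41), so λ ≡ 2·27 ≡ 13.
  x = λ² - 37 - 37 = 169 - 74 ≡ 13; y = λ·(37 - 13) - 19 ≡ 6. → (13, 6)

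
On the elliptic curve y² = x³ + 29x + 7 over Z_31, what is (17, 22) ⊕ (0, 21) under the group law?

(11, 13)

(17, 22) + (0, 21). λ = (21 - 22)/(0 - 17) ≡ 30/14 mod 31. 14⁻¹ ≡ 20 (mod 31), so λ ≡ 11.
  x = λ² - 17 - 0 = 121 - 17 ≡ 11; y = λ·(17 - 11) - 22 ≡ 13. → (11, 13)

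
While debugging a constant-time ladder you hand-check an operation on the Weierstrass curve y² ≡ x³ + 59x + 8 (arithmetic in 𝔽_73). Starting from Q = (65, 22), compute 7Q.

Repeated addition: build up to 7Q.
2Q: tangent at (65, 22): λ = (3·65² + 59)/(2·22) ≡ 32/44. 44⁻¹ ≡ 5 (mod 73), so λ ≡ 32·5 ≡ 14.
  x = λ² - 65 - 65 = 196 - 130 ≡ 66; y = λ·(65 - 66) - 22 ≡ 37. → (66, 37)
3Q: (66, 37) + (65, 22). λ = (22 - 37)/(65 - 66) ≡ 58/72 mod 73. 72⁻¹ ≡ 72 (mod 73), so λ ≡ 15.
  x = λ² - 66 - 65 = 225 - 131 ≡ 21; y = λ·(66 - 21) - 37 ≡ 54. → (21, 54)
4Q: (21, 54) + (65, 22). λ = (22 - 54)/(65 - 21) ≡ 41/44 mod 73. 44⁻¹ ≡ 5 (mod 73) since 44·5 = 220 ≡ 1, so λ ≡ 59.
  x = λ² - 21 - 65 = 3481 - 86 ≡ 37; y = λ·(21 - 37) - 54 ≡ 24. → (37, 24)
5Q: (37, 24) + (65, 22). λ = (22 - 24)/(65 - 37) ≡ 71/28 mod 73. 28⁻¹ ≡ 60 (mod 73), so λ ≡ 26.
  x = λ² - 37 - 65 = 676 - 102 ≡ 63; y = λ·(37 - 63) - 24 ≡ 30. → (63, 30)
6Q: (63, 30) + (65, 22). λ = (22 - 30)/(65 - 63) ≡ 65/2 mod 73. 2⁻¹ ≡ 37 (mod 73), so λ ≡ 69.
  x = λ² - 63 - 65 = 4761 - 128 ≡ 34; y = λ·(63 - 34) - 30 ≡ 0. → (34, 0)
7Q: (34, 0) + (65, 22). λ = (22 - 0)/(65 - 34) ≡ 22/31 mod 73. 31⁻¹ ≡ 33 (mod 73) since 31·33 = 1023 ≡ 1, so λ ≡ 69.
  x = λ² - 34 - 65 = 4761 - 99 ≡ 63; y = λ·(34 - 63) - 0 ≡ 43. → (63, 43)

(63, 43)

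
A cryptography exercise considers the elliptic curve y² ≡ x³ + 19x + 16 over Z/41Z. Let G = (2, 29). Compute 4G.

Double-and-add on 4 = (100)₂. Start with G = (2, 29) for the leading 1-bit.
double: tangent at (2, 29): λ = (3·2² + 19)/(2·29) ≡ 31/17. 17⁻¹ ≡ 29 (mod 41) since 17·29 = 493 ≡ 1, so λ ≡ 31·29 ≡ 38.
  x = λ² - 2 - 2 = 1444 - 4 ≡ 5; y = λ·(2 - 5) - 29 ≡ 21. → (5, 21)
double: tangent at (5, 21): λ = (3·5² + 19)/(2·21) ≡ 12/1. 1⁻¹ ≡ 1 (mod 41), so λ ≡ 12·1 ≡ 12.
  x = λ² - 5 - 5 = 144 - 10 ≡ 11; y = λ·(5 - 11) - 21 ≡ 30. → (11, 30)

(11, 30)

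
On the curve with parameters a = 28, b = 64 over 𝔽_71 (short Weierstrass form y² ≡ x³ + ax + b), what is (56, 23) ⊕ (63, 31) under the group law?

(33, 54)

(56, 23) + (63, 31). λ = (31 - 23)/(63 - 56) ≡ 8/7 mod 71. 7⁻¹ ≡ 61 (mod 71) since 7·61 = 427 ≡ 1, so λ ≡ 62.
  x = λ² - 56 - 63 = 3844 - 119 ≡ 33; y = λ·(56 - 33) - 23 ≡ 54. → (33, 54)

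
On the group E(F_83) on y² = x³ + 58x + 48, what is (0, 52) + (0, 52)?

(40, 47)

tangent at (0, 52): λ = (3·0² + 58)/(2·52) ≡ 58/21. 21⁻¹ ≡ 4 (mod 83), so λ ≡ 58·4 ≡ 66.
  x = λ² - 0 - 0 = 4356 - 0 ≡ 40; y = λ·(0 - 40) - 52 ≡ 47. → (40, 47)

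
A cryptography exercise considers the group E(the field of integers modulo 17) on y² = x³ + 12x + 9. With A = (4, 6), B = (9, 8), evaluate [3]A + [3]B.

(4, 6)

First 3A:
Repeated addition: build up to 3A.
2A: tangent at (4, 6): λ = (3·4² + 12)/(2·6) ≡ 9/12. 12⁻¹ ≡ 10 (mod 17) since 12·10 = 120 ≡ 1, so λ ≡ 9·10 ≡ 5.
  x = λ² - 4 - 4 = 25 - 8 ≡ 0; y = λ·(4 - 0) - 6 ≡ 14. → (0, 14)
3A: (0, 14) + (4, 6). λ = (6 - 14)/(4 - 0) ≡ 9/4 mod 17. 4⁻¹ ≡ 13 (mod 17), so λ ≡ 15.
  x = λ² - 0 - 4 = 225 - 4 ≡ 0; y = λ·(0 - 0) - 14 ≡ 3. → (0, 3)
3A = (0, 3).
Next 3B:
Repeated addition: build up to 3B.
2B: tangent at (9, 8): λ = (3·9² + 12)/(2·8) ≡ 0/16. 16⁻¹ ≡ 16 (mod 17) since 16·16 = 256 ≡ 1, so λ ≡ 0·16 ≡ 0.
  x = λ² - 9 - 9 = 0 - 18 ≡ 16; y = λ·(9 - 16) - 8 ≡ 9. → (16, 9)
3B: (16, 9) + (9, 8). λ = (8 - 9)/(9 - 16) ≡ 16/10 mod 17. 10⁻¹ ≡ 12 (mod 17), so λ ≡ 5.
  x = λ² - 16 - 9 = 25 - 25 ≡ 0; y = λ·(16 - 0) - 9 ≡ 3. → (0, 3)
3B = (0, 3).
Finally 3A + 3B:
tangent at (0, 3): λ = (3·0² + 12)/(2·3) ≡ 12/6. 6⁻¹ ≡ 3 (mod 17), so λ ≡ 12·3 ≡ 2.
  x = λ² - 0 - 0 = 4 - 0 ≡ 4; y = λ·(0 - 4) - 3 ≡ 6. → (4, 6)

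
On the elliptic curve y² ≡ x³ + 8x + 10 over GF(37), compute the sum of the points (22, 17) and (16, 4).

(22, 17) + (16, 4). λ = (4 - 17)/(16 - 22) ≡ 24/31 mod 37. 31⁻¹ ≡ 6 (mod 37) since 31·6 = 186 ≡ 1, so λ ≡ 33.
  x = λ² - 22 - 16 = 1089 - 38 ≡ 15; y = λ·(22 - 15) - 17 ≡ 29. → (15, 29)

(15, 29)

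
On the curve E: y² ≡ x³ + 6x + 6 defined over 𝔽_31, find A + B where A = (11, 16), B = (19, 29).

(11, 16) + (19, 29). λ = (29 - 16)/(19 - 11) ≡ 13/8 mod 31. 8⁻¹ ≡ 4 (mod 31) since 8·4 = 32 ≡ 1, so λ ≡ 21.
  x = λ² - 11 - 19 = 441 - 30 ≡ 8; y = λ·(11 - 8) - 16 ≡ 16. → (8, 16)

(8, 16)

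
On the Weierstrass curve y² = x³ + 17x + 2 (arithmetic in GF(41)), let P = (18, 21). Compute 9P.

(25, 29)

Repeated addition: build up to 9P.
2P: tangent at (18, 21): λ = (3·18² + 17)/(2·21) ≡ 5/1. 1⁻¹ ≡ 1 (mod 41) since 1·1 = 1 ≡ 1, so λ ≡ 5·1 ≡ 5.
  x = λ² - 18 - 18 = 25 - 36 ≡ 30; y = λ·(18 - 30) - 21 ≡ 1. → (30, 1)
3P: (30, 1) + (18, 21). λ = (21 - 1)/(18 - 30) ≡ 20/29 mod 41. 29⁻¹ ≡ 17 (mod 41), so λ ≡ 12.
  x = λ² - 30 - 18 = 144 - 48 ≡ 14; y = λ·(30 - 14) - 1 ≡ 27. → (14, 27)
4P: (14, 27) + (18, 21). λ = (21 - 27)/(18 - 14) ≡ 35/4 mod 41. 4⁻¹ ≡ 31 (mod 41), so λ ≡ 19.
  x = λ² - 14 - 18 = 361 - 32 ≡ 1; y = λ·(14 - 1) - 27 ≡ 15. → (1, 15)
5P: (1, 15) + (18, 21). λ = (21 - 15)/(18 - 1) ≡ 6/17 mod 41. 17⁻¹ ≡ 29 (mod 41), so λ ≡ 10.
  x = λ² - 1 - 18 = 100 - 19 ≡ 40; y = λ·(1 - 40) - 15 ≡ 5. → (40, 5)
6P: (40, 5) + (18, 21). λ = (21 - 5)/(18 - 40) ≡ 16/19 mod 41. 19⁻¹ ≡ 13 (mod 41) since 19·13 = 247 ≡ 1, so λ ≡ 3.
  x = λ² - 40 - 18 = 9 - 58 ≡ 33; y = λ·(40 - 33) - 5 ≡ 16. → (33, 16)
7P: (33, 16) + (18, 21). λ = (21 - 16)/(18 - 33) ≡ 5/26 mod 41. 26⁻¹ ≡ 30 (mod 41), so λ ≡ 27.
  x = λ² - 33 - 18 = 729 - 51 ≡ 22; y = λ·(33 - 22) - 16 ≡ 35. → (22, 35)
8P: (22, 35) + (18, 21). λ = (21 - 35)/(18 - 22) ≡ 27/37 mod 41. 37⁻¹ ≡ 10 (mod 41), so λ ≡ 24.
  x = λ² - 22 - 18 = 576 - 40 ≡ 3; y = λ·(22 - 3) - 35 ≡ 11. → (3, 11)
9P: (3, 11) + (18, 21). λ = (21 - 11)/(18 - 3) ≡ 10/15 mod 41. 15⁻¹ ≡ 11 (mod 41), so λ ≡ 28.
  x = λ² - 3 - 18 = 784 - 21 ≡ 25; y = λ·(3 - 25) - 11 ≡ 29. → (25, 29)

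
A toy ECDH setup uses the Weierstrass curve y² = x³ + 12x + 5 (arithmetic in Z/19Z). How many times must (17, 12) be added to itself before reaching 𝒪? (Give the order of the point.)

4

2P: tangent at (17, 12): λ = (3·17² + 12)/(2·12) ≡ 5/5. 5⁻¹ ≡ 4 (mod 19), so λ ≡ 5·4 ≡ 1.
  x = λ² - 17 - 17 = 1 - 34 ≡ 5; y = λ·(17 - 5) - 12 ≡ 0. → (5, 0)
3P: (5, 0) + (17, 12). λ = (12 - 0)/(17 - 5) ≡ 12/12 mod 19. 12⁻¹ ≡ 8 (mod 19), so λ ≡ 1.
  x = λ² - 5 - 17 = 1 - 22 ≡ 17; y = λ·(5 - 17) - 0 ≡ 7. → (17, 7)
4P: (17, 7) + (17, 12): same x and y₁ ≡ -y₂, so the sum is 𝒪.
4P = 𝒪, so the order is 4.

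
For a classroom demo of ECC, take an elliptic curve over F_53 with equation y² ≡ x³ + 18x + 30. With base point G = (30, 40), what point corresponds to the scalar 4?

(32, 14)

Repeated addition: build up to 4G.
2G: tangent at (30, 40): λ = (3·30² + 18)/(2·40) ≡ 15/27. 27⁻¹ ≡ 2 (mod 53) since 27·2 = 54 ≡ 1, so λ ≡ 15·2 ≡ 30.
  x = λ² - 30 - 30 = 900 - 60 ≡ 45; y = λ·(30 - 45) - 40 ≡ 40. → (45, 40)
3G: (45, 40) + (30, 40). λ = (40 - 40)/(30 - 45) ≡ 0/38 mod 53. 38⁻¹ ≡ 7 (mod 53) since 38·7 = 266 ≡ 1, so λ ≡ 0.
  x = λ² - 45 - 30 = 0 - 75 ≡ 31; y = λ·(45 - 31) - 40 ≡ 13. → (31, 13)
4G: (31, 13) + (30, 40). λ = (40 - 13)/(30 - 31) ≡ 27/52 mod 53. 52⁻¹ ≡ 52 (mod 53), so λ ≡ 26.
  x = λ² - 31 - 30 = 676 - 61 ≡ 32; y = λ·(31 - 32) - 13 ≡ 14. → (32, 14)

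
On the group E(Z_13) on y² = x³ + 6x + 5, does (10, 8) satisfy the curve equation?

yes

y² = 8² ≡ 12; x³ + 6x + 5 = 1065 ≡ 12 (mod 13). 12 = 12.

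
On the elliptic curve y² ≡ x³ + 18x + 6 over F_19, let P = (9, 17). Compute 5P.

Repeated addition: build up to 5P.
2P: tangent at (9, 17): λ = (3·9² + 18)/(2·17) ≡ 14/15. 15⁻¹ ≡ 14 (mod 19), so λ ≡ 14·14 ≡ 6.
  x = λ² - 9 - 9 = 36 - 18 ≡ 18; y = λ·(9 - 18) - 17 ≡ 5. → (18, 5)
3P: (18, 5) + (9, 17). λ = (17 - 5)/(9 - 18) ≡ 12/10 mod 19. 10⁻¹ ≡ 2 (mod 19), so λ ≡ 5.
  x = λ² - 18 - 9 = 25 - 27 ≡ 17; y = λ·(18 - 17) - 5 ≡ 0. → (17, 0)
4P: (17, 0) + (9, 17). λ = (17 - 0)/(9 - 17) ≡ 17/11 mod 19. 11⁻¹ ≡ 7 (mod 19), so λ ≡ 5.
  x = λ² - 17 - 9 = 25 - 26 ≡ 18; y = λ·(17 - 18) - 0 ≡ 14. → (18, 14)
5P: (18, 14) + (9, 17). λ = (17 - 14)/(9 - 18) ≡ 3/10 mod 19. 10⁻¹ ≡ 2 (mod 19), so λ ≡ 6.
  x = λ² - 18 - 9 = 36 - 27 ≡ 9; y = λ·(18 - 9) - 14 ≡ 2. → (9, 2)

(9, 2)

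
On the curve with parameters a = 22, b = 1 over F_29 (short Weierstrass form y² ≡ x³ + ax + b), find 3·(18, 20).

Write P = (18, 20).
Repeated addition: build up to 3P.
2P: tangent at (18, 20): λ = (3·18² + 22)/(2·20) ≡ 8/11. 11⁻¹ ≡ 8 (mod 29), so λ ≡ 8·8 ≡ 6.
  x = λ² - 18 - 18 = 36 - 36 ≡ 0; y = λ·(18 - 0) - 20 ≡ 1. → (0, 1)
3P: (0, 1) + (18, 20). λ = (20 - 1)/(18 - 0) ≡ 19/18 mod 29. 18⁻¹ ≡ 21 (mod 29) since 18·21 = 378 ≡ 1, so λ ≡ 22.
  x = λ² - 0 - 18 = 484 - 18 ≡ 2; y = λ·(0 - 2) - 1 ≡ 13. → (2, 13)

(2, 13)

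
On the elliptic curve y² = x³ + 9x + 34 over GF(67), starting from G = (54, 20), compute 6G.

(66, 52)

Double-and-add on 6 = (110)₂. Start with G = (54, 20) for the leading 1-bit.
double: tangent at (54, 20): λ = (3·54² + 9)/(2·20) ≡ 47/40. 40⁻¹ ≡ 62 (mod 67) since 40·62 = 2480 ≡ 1, so λ ≡ 47·62 ≡ 33.
  x = λ² - 54 - 54 = 1089 - 108 ≡ 43; y = λ·(54 - 43) - 20 ≡ 8. → (43, 8)
add G: (43, 8) + (54, 20). λ = (20 - 8)/(54 - 43) ≡ 12/11 mod 67. 11⁻¹ ≡ 61 (mod 67) since 11·61 = 671 ≡ 1, so λ ≡ 62.
  x = λ² - 43 - 54 = 3844 - 97 ≡ 62; y = λ·(43 - 62) - 8 ≡ 20. → (62, 20)
double: tangent at (62, 20): λ = (3·62² + 9)/(2·20) ≡ 17/40. 40⁻¹ ≡ 62 (mod 67) since 40·62 = 2480 ≡ 1, so λ ≡ 17·62 ≡ 49.
  x = λ² - 62 - 62 = 2401 - 124 ≡ 66; y = λ·(62 - 66) - 20 ≡ 52. → (66, 52)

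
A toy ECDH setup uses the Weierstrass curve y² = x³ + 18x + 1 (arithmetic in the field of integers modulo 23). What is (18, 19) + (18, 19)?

tangent at (18, 19): λ = (3·18² + 18)/(2·19) ≡ 1/15. 15⁻¹ ≡ 20 (mod 23), so λ ≡ 1·20 ≡ 20.
  x = λ² - 18 - 18 = 400 - 36 ≡ 19; y = λ·(18 - 19) - 19 ≡ 7. → (19, 7)

(19, 7)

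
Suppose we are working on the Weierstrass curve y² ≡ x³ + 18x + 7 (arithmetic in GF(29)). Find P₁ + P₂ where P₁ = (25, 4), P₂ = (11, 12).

(25, 4) + (11, 12). λ = (12 - 4)/(11 - 25) ≡ 8/15 mod 29. 15⁻¹ ≡ 2 (mod 29) since 15·2 = 30 ≡ 1, so λ ≡ 16.
  x = λ² - 25 - 11 = 256 - 36 ≡ 17; y = λ·(25 - 17) - 4 ≡ 8. → (17, 8)

(17, 8)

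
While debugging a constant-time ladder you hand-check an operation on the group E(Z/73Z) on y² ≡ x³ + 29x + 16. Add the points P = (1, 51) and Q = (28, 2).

(1, 51) + (28, 2). λ = (2 - 51)/(28 - 1) ≡ 24/27 mod 73. 27⁻¹ ≡ 46 (mod 73) since 27·46 = 1242 ≡ 1, so λ ≡ 9.
  x = λ² - 1 - 28 = 81 - 29 ≡ 52; y = λ·(1 - 52) - 51 ≡ 1. → (52, 1)

(52, 1)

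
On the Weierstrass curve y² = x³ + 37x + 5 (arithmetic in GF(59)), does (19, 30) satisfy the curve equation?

yes

y² = 30² ≡ 15; x³ + 37x + 5 = 7567 ≡ 15 (mod 59). 15 = 15.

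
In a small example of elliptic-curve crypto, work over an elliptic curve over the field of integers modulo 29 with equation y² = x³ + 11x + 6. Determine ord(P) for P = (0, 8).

10

2P: tangent at (0, 8): λ = (3·0² + 11)/(2·8) ≡ 11/16. 16⁻¹ ≡ 20 (mod 29), so λ ≡ 11·20 ≡ 17.
  x = λ² - 0 - 0 = 289 - 0 ≡ 28; y = λ·(0 - 28) - 8 ≡ 9. → (28, 9)
3P: (28, 9) + (0, 8). λ = (8 - 9)/(0 - 28) ≡ 28/1 mod 29. 1⁻¹ ≡ 1 (mod 29) since 1·1 = 1 ≡ 1, so λ ≡ 28.
  x = λ² - 28 - 0 = 784 - 28 ≡ 2; y = λ·(28 - 2) - 9 ≡ 23. → (2, 23)
4P: (2, 23) + (0, 8). λ = (8 - 23)/(0 - 2) ≡ 14/27 mod 29. 27⁻¹ ≡ 14 (mod 29), so λ ≡ 22.
  x = λ² - 2 - 0 = 484 - 2 ≡ 18; y = λ·(2 - 18) - 23 ≡ 2. → (18, 2)
5P: (18, 2) + (0, 8). λ = (8 - 2)/(0 - 18) ≡ 6/11 mod 29. 11⁻¹ ≡ 8 (mod 29), so λ ≡ 19.
  x = λ² - 18 - 0 = 361 - 18 ≡ 24; y = λ·(18 - 24) - 2 ≡ 0. → (24, 0)
6P: (24, 0) + (0, 8). λ = (8 - 0)/(0 - 24) ≡ 8/5 mod 29. 5⁻¹ ≡ 6 (mod 29) since 5·6 = 30 ≡ 1, so λ ≡ 19.
  x = λ² - 24 - 0 = 361 - 24 ≡ 18; y = λ·(24 - 18) - 0 ≡ 27. → (18, 27)
7P: (18, 27) + (0, 8). λ = (8 - 27)/(0 - 18) ≡ 10/11 mod 29. 11⁻¹ ≡ 8 (mod 29) since 11·8 = 88 ≡ 1, so λ ≡ 22.
  x = λ² - 18 - 0 = 484 - 18 ≡ 2; y = λ·(18 - 2) - 27 ≡ 6. → (2, 6)
8P: (2, 6) + (0, 8). λ = (8 - 6)/(0 - 2) ≡ 2/27 mod 29. 27⁻¹ ≡ 14 (mod 29), so λ ≡ 28.
  x = λ² - 2 - 0 = 784 - 2 ≡ 28; y = λ·(2 - 28) - 6 ≡ 20. → (28, 20)
9P: (28, 20) + (0, 8). λ = (8 - 20)/(0 - 28) ≡ 17/1 mod 29. 1⁻¹ ≡ 1 (mod 29), so λ ≡ 17.
  x = λ² - 28 - 0 = 289 - 28 ≡ 0; y = λ·(28 - 0) - 20 ≡ 21. → (0, 21)
10P: (0, 21) + (0, 8): same x and y₁ ≡ -y₂, so the sum is O.
10P = O, so the order is 10.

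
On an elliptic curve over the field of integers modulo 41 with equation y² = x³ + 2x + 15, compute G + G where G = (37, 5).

(33, 15)

tangent at (37, 5): λ = (3·37² + 2)/(2·5) ≡ 9/10. 10⁻¹ ≡ 37 (mod 41) since 10·37 = 370 ≡ 1, so λ ≡ 9·37 ≡ 5.
  x = λ² - 37 - 37 = 25 - 74 ≡ 33; y = λ·(37 - 33) - 5 ≡ 15. → (33, 15)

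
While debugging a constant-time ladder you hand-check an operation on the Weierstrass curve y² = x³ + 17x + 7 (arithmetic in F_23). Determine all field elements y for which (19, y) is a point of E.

x³ + 17x + 7 = 7189 ≡ 13 (mod 23).
Square roots of 13 mod 23: 6 and 17 (since 6² = 36 ≡ 13).

6, 17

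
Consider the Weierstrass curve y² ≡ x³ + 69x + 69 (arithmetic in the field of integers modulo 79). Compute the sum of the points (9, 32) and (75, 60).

(16, 56)

(9, 32) + (75, 60). λ = (60 - 32)/(75 - 9) ≡ 28/66 mod 79. 66⁻¹ ≡ 6 (mod 79), so λ ≡ 10.
  x = λ² - 9 - 75 = 100 - 84 ≡ 16; y = λ·(9 - 16) - 32 ≡ 56. → (16, 56)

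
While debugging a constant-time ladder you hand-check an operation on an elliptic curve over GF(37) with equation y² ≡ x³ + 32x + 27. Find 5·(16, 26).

Write P = (16, 26).
Repeated addition: build up to 5P.
2P: tangent at (16, 26): λ = (3·16² + 32)/(2·26) ≡ 23/15. 15⁻¹ ≡ 5 (mod 37), so λ ≡ 23·5 ≡ 4.
  x = λ² - 16 - 16 = 16 - 32 ≡ 21; y = λ·(16 - 21) - 26 ≡ 28. → (21, 28)
3P: (21, 28) + (16, 26). λ = (26 - 28)/(16 - 21) ≡ 35/32 mod 37. 32⁻¹ ≡ 22 (mod 37) since 32·22 = 704 ≡ 1, so λ ≡ 30.
  x = λ² - 21 - 16 = 900 - 37 ≡ 12; y = λ·(21 - 12) - 28 ≡ 20. → (12, 20)
4P: (12, 20) + (16, 26). λ = (26 - 20)/(16 - 12) ≡ 6/4 mod 37. 4⁻¹ ≡ 28 (mod 37), so λ ≡ 20.
  x = λ² - 12 - 16 = 400 - 28 ≡ 2; y = λ·(12 - 2) - 20 ≡ 32. → (2, 32)
5P: (2, 32) + (16, 26). λ = (26 - 32)/(16 - 2) ≡ 31/14 mod 37. 14⁻¹ ≡ 8 (mod 37) since 14·8 = 112 ≡ 1, so λ ≡ 26.
  x = λ² - 2 - 16 = 676 - 18 ≡ 29; y = λ·(2 - 29) - 32 ≡ 6. → (29, 6)

(29, 6)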